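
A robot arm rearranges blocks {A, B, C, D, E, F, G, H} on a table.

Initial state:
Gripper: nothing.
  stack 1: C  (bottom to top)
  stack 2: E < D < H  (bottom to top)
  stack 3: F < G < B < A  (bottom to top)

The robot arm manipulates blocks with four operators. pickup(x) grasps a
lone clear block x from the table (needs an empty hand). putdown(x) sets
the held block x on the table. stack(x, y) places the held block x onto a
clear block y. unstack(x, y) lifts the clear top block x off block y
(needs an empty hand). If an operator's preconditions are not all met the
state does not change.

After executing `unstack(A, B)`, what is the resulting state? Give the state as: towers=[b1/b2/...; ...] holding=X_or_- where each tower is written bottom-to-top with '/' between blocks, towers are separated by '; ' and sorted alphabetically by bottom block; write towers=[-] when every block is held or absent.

towers=[C; E/D/H; F/G/B] holding=A

before: towers=[C; E/D/H; F/G/B/A] holding=-
pre[unstack(A, B)]: on(A,B) yes, clear(A) yes, handempty yes
all met → apply unstack(A, B)
after:  towers=[C; E/D/H; F/G/B] holding=A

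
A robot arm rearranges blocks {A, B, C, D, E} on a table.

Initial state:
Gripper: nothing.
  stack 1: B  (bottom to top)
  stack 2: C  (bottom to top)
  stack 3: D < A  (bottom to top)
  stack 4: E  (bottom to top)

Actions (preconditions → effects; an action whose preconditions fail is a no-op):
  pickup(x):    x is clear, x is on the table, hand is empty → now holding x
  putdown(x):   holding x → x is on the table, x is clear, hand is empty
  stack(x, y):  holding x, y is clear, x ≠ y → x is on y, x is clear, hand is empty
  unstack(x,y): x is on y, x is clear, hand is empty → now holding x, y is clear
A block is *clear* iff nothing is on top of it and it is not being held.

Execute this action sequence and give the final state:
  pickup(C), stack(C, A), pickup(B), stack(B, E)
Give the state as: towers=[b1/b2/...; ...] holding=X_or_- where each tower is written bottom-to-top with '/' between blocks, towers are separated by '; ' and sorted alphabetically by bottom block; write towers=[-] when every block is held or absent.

step 1 (pickup(C)): towers=[B; D/A; E] holding=C
step 2 (stack(C, A)): towers=[B; D/A/C; E] holding=-
step 3 (pickup(B)): towers=[D/A/C; E] holding=B
step 4 (stack(B, E)): towers=[D/A/C; E/B] holding=-

towers=[D/A/C; E/B] holding=-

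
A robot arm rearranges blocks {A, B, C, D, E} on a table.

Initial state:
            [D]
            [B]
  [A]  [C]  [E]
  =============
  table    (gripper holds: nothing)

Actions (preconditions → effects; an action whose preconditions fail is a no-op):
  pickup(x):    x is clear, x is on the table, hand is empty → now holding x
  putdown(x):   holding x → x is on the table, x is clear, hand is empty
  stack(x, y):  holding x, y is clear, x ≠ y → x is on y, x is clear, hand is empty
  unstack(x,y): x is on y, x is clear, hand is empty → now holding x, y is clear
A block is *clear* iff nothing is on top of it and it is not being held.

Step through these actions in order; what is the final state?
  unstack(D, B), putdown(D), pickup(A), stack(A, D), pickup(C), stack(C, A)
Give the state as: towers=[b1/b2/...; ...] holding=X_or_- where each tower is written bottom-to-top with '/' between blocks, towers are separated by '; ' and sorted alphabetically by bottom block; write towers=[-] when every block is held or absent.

step 1 (unstack(D, B)): towers=[A; C; E/B] holding=D
step 2 (putdown(D)): towers=[A; C; D; E/B] holding=-
step 3 (pickup(A)): towers=[C; D; E/B] holding=A
step 4 (stack(A, D)): towers=[C; D/A; E/B] holding=-
step 5 (pickup(C)): towers=[D/A; E/B] holding=C
step 6 (stack(C, A)): towers=[D/A/C; E/B] holding=-

towers=[D/A/C; E/B] holding=-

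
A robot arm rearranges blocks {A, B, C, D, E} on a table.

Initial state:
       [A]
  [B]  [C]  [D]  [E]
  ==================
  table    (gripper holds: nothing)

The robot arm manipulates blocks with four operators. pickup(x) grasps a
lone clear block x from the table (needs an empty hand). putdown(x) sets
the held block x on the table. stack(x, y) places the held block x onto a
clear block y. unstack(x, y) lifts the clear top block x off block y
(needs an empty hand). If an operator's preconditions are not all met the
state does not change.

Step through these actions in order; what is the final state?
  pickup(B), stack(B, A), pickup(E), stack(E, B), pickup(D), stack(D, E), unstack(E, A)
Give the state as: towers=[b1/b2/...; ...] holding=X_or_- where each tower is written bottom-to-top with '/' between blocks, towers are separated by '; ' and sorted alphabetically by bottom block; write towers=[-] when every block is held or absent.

step 1 (pickup(B)): towers=[C/A; D; E] holding=B
step 2 (stack(B, A)): towers=[C/A/B; D; E] holding=-
step 3 (pickup(E)): towers=[C/A/B; D] holding=E
step 4 (stack(E, B)): towers=[C/A/B/E; D] holding=-
step 5 (pickup(D)): towers=[C/A/B/E] holding=D
step 6 (stack(D, E)): towers=[C/A/B/E/D] holding=-
step 7 (unstack(E, A)) [no-op]: towers=[C/A/B/E/D] holding=-

towers=[C/A/B/E/D] holding=-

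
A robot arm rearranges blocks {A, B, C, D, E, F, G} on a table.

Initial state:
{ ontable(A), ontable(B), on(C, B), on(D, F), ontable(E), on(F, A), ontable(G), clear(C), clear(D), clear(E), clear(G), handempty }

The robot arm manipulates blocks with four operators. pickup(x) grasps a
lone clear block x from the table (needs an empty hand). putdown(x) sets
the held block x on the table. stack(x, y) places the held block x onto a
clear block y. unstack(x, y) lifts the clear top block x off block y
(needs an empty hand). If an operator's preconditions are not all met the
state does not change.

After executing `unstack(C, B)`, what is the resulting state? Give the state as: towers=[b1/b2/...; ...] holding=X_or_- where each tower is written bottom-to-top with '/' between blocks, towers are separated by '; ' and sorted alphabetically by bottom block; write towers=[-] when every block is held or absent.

towers=[A/F/D; B; E; G] holding=C

before: towers=[A/F/D; B/C; E; G] holding=-
pre[unstack(C, B)]: on(C,B) ✓, clear(C) ✓, handempty ✓
all met → apply unstack(C, B)
after:  towers=[A/F/D; B; E; G] holding=C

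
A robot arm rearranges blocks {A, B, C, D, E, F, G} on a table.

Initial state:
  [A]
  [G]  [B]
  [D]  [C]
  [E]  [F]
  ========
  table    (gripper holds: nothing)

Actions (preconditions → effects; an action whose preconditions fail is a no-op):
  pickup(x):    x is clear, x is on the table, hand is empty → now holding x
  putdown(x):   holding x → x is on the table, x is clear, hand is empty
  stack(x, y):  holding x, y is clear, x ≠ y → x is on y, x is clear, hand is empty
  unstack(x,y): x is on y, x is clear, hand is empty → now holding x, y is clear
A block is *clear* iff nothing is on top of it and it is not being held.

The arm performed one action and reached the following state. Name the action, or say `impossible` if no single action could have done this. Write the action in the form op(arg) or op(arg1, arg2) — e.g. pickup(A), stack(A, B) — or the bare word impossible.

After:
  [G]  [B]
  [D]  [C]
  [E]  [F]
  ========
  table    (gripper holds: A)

target: towers=[E/D/G; F/C/B] holding=A
     unstack(B, C) → towers=[E/D/G/A; F/C] holding=B
     unstack(A, G) → towers=[E/D/G; F/C/B] holding=A  ← match

unstack(A, G)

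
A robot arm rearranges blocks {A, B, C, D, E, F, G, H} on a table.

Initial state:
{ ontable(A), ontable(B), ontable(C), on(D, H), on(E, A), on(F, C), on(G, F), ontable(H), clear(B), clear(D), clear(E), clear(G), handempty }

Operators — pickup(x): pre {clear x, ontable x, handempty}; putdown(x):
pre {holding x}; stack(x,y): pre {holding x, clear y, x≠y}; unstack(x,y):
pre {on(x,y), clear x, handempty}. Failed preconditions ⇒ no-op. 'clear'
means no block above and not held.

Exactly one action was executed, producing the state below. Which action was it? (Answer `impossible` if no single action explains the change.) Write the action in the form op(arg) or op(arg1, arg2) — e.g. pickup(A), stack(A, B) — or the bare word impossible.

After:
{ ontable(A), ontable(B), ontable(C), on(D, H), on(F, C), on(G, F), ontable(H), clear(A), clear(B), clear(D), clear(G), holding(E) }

unstack(E, A)

target: towers=[A; B; C/F/G; H/D] holding=E
     unstack(G, F) → towers=[A/E; B; C/F; H/D] holding=G
     unstack(E, A) → towers=[A; B; C/F/G; H/D] holding=E  ← match
         pickup(B) → towers=[A/E; C/F/G; H/D] holding=B
     unstack(D, H) → towers=[A/E; B; C/F/G; H] holding=D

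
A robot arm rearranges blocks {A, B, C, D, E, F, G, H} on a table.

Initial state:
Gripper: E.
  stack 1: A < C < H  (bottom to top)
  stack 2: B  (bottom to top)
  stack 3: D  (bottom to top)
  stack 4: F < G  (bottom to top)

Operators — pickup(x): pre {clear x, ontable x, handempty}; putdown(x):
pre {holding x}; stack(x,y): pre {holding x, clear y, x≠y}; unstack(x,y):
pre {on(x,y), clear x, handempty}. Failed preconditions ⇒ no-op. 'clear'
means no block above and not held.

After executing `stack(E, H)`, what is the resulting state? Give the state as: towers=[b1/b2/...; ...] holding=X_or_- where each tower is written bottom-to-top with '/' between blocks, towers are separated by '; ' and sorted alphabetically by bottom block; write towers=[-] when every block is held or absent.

towers=[A/C/H/E; B; D; F/G] holding=-

before: towers=[A/C/H; B; D; F/G] holding=E
pre[stack(E, H)]: holding(E) ✓, clear(H) ✓, E≠H ✓
all met → apply stack(E, H)
after:  towers=[A/C/H/E; B; D; F/G] holding=-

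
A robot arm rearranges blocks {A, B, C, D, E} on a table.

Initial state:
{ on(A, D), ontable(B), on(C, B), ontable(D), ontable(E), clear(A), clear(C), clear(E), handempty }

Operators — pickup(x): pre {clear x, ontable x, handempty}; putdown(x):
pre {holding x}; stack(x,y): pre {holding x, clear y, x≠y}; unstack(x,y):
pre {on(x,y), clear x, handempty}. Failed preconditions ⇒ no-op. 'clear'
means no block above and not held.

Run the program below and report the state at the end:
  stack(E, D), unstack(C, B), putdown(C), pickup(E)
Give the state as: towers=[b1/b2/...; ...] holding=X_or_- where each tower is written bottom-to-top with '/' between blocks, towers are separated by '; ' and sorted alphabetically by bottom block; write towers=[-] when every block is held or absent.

step 1 (stack(E, D)) [no-op]: towers=[B/C; D/A; E] holding=-
step 2 (unstack(C, B)): towers=[B; D/A; E] holding=C
step 3 (putdown(C)): towers=[B; C; D/A; E] holding=-
step 4 (pickup(E)): towers=[B; C; D/A] holding=E

towers=[B; C; D/A] holding=E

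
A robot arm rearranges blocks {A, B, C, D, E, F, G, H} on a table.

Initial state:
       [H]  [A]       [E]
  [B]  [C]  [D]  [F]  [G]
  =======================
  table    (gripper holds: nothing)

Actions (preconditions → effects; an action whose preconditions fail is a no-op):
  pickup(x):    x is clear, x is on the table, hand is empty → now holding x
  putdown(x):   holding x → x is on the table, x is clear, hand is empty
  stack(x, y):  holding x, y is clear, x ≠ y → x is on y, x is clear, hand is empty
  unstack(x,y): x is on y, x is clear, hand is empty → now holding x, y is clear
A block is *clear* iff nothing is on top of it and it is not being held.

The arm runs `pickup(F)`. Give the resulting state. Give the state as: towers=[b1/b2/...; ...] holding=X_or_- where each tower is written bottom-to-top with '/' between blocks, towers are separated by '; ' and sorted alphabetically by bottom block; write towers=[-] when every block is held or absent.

before: towers=[B; C/H; D/A; F; G/E] holding=-
pre[pickup(F)]: clear(F) ✓, ontable(F) ✓, handempty ✓
all met → apply pickup(F)
after:  towers=[B; C/H; D/A; G/E] holding=F

towers=[B; C/H; D/A; G/E] holding=F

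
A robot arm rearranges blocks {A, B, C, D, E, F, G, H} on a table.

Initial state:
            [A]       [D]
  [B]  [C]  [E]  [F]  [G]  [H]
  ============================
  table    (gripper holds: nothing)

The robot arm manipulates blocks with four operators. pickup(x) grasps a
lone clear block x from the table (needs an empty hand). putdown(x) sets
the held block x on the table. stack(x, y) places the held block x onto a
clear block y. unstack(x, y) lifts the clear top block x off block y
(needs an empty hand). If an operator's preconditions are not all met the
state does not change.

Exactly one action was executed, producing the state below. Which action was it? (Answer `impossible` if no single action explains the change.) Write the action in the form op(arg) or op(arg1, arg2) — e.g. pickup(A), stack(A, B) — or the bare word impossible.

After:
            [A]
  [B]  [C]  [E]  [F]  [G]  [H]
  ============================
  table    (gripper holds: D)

target: towers=[B; C; E/A; F; G; H] holding=D
     unstack(A, E) → towers=[B; C; E; F; G/D; H] holding=A
         pickup(H) → towers=[B; C; E/A; F; G/D] holding=H
         pickup(B) → towers=[C; E/A; F; G/D; H] holding=B
         pickup(F) → towers=[B; C; E/A; G/D; H] holding=F
     unstack(D, G) → towers=[B; C; E/A; F; G; H] holding=D  ← match
         pickup(C) → towers=[B; E/A; F; G/D; H] holding=C

unstack(D, G)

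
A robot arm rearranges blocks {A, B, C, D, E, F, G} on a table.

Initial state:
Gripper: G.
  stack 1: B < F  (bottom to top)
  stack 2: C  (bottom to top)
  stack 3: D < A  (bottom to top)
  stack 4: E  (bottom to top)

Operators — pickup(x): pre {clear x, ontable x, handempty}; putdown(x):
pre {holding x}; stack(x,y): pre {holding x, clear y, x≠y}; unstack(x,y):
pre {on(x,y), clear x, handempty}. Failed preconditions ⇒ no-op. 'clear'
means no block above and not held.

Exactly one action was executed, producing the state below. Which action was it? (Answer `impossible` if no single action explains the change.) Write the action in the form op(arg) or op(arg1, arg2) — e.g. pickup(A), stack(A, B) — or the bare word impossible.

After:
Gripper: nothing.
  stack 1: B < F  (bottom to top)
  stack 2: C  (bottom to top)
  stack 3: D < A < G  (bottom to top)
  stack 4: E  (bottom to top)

stack(G, A)

target: towers=[B/F; C; D/A/G; E] holding=-
        putdown(G) → towers=[B/F; C; D/A; E; G] holding=-
       stack(G, F) → towers=[B/F/G; C; D/A; E] holding=-
       stack(G, A) → towers=[B/F; C; D/A/G; E] holding=-  ← match
       stack(G, E) → towers=[B/F; C; D/A; E/G] holding=-
       stack(G, C) → towers=[B/F; C/G; D/A; E] holding=-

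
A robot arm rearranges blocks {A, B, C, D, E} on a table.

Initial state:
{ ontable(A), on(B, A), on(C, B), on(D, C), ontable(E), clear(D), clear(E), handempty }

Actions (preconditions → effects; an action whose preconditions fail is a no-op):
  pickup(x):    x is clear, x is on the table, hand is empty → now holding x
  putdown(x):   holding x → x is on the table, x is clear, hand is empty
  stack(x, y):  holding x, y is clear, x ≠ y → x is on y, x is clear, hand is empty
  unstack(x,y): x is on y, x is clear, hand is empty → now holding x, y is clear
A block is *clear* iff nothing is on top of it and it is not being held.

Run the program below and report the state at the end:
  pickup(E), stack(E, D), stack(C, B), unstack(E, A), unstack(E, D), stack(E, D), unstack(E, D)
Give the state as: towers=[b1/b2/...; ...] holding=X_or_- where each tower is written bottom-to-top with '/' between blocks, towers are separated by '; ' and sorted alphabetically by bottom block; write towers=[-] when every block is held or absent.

step 1 (pickup(E)): towers=[A/B/C/D] holding=E
step 2 (stack(E, D)): towers=[A/B/C/D/E] holding=-
step 3 (stack(C, B)) [no-op]: towers=[A/B/C/D/E] holding=-
step 4 (unstack(E, A)) [no-op]: towers=[A/B/C/D/E] holding=-
step 5 (unstack(E, D)): towers=[A/B/C/D] holding=E
step 6 (stack(E, D)): towers=[A/B/C/D/E] holding=-
step 7 (unstack(E, D)): towers=[A/B/C/D] holding=E

towers=[A/B/C/D] holding=E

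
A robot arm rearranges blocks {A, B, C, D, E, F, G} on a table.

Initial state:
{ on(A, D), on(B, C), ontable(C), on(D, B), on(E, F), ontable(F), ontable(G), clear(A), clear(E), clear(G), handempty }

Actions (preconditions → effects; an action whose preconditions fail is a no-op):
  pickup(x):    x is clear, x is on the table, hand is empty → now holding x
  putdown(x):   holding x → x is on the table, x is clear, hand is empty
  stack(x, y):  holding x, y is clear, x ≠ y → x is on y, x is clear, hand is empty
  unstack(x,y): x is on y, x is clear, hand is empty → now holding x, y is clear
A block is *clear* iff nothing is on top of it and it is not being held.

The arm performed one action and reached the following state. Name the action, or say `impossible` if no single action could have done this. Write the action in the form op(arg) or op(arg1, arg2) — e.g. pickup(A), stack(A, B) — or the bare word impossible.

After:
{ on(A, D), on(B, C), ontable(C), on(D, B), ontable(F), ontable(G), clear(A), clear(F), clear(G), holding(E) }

unstack(E, F)

target: towers=[C/B/D/A; F; G] holding=E
         pickup(G) → towers=[C/B/D/A; F/E] holding=G
     unstack(A, D) → towers=[C/B/D; F/E; G] holding=A
     unstack(E, F) → towers=[C/B/D/A; F; G] holding=E  ← match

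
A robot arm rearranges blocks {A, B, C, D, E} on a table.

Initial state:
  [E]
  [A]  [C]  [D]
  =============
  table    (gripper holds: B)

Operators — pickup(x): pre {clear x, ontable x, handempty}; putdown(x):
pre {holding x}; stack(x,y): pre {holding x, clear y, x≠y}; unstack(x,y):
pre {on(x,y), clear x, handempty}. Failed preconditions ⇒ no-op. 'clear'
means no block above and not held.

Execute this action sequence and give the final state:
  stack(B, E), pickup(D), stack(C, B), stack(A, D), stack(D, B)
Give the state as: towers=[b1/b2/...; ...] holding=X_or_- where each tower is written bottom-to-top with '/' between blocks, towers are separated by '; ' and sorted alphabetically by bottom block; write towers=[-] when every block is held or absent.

step 1 (stack(B, E)): towers=[A/E/B; C; D] holding=-
step 2 (pickup(D)): towers=[A/E/B; C] holding=D
step 3 (stack(C, B)) [no-op]: towers=[A/E/B; C] holding=D
step 4 (stack(A, D)) [no-op]: towers=[A/E/B; C] holding=D
step 5 (stack(D, B)): towers=[A/E/B/D; C] holding=-

towers=[A/E/B/D; C] holding=-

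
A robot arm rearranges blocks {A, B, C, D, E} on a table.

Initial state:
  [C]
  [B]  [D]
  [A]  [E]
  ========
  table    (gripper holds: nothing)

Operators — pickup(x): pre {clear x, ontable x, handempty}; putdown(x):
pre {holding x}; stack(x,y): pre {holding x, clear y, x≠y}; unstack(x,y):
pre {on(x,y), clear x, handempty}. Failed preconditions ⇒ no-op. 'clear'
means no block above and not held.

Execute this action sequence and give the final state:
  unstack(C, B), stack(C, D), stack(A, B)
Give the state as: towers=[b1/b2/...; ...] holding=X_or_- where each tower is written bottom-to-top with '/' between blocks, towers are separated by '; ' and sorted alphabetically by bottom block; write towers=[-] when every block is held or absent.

towers=[A/B; E/D/C] holding=-

step 1 (unstack(C, B)): towers=[A/B; E/D] holding=C
step 2 (stack(C, D)): towers=[A/B; E/D/C] holding=-
step 3 (stack(A, B)) [no-op]: towers=[A/B; E/D/C] holding=-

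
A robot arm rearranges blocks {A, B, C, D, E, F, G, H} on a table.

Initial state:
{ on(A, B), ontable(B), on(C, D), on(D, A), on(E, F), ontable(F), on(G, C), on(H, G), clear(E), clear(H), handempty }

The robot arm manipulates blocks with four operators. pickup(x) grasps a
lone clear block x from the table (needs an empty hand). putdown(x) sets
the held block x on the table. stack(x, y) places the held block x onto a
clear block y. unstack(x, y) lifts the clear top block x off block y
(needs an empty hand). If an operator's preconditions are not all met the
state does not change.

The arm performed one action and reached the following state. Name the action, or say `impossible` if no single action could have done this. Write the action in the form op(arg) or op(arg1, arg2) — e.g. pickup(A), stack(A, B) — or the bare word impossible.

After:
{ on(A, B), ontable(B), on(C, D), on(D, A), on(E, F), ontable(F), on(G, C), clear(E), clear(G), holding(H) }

target: towers=[B/A/D/C/G; F/E] holding=H
     unstack(E, F) → towers=[B/A/D/C/G/H; F] holding=E
     unstack(H, G) → towers=[B/A/D/C/G; F/E] holding=H  ← match

unstack(H, G)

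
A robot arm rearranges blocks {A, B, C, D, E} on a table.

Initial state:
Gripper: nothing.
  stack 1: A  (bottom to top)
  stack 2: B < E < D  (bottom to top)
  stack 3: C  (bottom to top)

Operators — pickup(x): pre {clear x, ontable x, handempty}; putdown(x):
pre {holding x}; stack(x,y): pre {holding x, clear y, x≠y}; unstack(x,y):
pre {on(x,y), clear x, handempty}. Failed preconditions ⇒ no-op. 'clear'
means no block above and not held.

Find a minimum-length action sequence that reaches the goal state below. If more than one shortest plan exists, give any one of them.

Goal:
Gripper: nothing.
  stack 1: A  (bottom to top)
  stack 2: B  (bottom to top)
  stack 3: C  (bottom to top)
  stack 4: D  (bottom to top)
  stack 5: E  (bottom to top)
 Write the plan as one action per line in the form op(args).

step 1 (unstack(D, E)): towers=[A; B/E; C] holding=D
step 2 (putdown(D)): towers=[A; B/E; C; D] holding=-
step 3 (unstack(E, B)): towers=[A; B; C; D] holding=E
step 4 (putdown(E)): towers=[A; B; C; D; E] holding=-
goal check: towers=[A; B; C; D; E] holding=- — reached (length 4, optimal by BFS)

unstack(D, E)
putdown(D)
unstack(E, B)
putdown(E)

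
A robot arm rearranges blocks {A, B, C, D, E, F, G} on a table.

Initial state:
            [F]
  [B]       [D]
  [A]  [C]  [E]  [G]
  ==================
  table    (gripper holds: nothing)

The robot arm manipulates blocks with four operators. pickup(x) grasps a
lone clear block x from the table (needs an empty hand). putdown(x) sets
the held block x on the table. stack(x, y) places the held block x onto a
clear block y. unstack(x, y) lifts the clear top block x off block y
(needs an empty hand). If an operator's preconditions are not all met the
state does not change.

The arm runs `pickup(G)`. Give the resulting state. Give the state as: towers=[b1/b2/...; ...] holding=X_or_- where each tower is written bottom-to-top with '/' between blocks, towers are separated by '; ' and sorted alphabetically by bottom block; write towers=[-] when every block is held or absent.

before: towers=[A/B; C; E/D/F; G] holding=-
pre[pickup(G)]: clear(G) yes, ontable(G) yes, handempty yes
all met → apply pickup(G)
after:  towers=[A/B; C; E/D/F] holding=G

towers=[A/B; C; E/D/F] holding=G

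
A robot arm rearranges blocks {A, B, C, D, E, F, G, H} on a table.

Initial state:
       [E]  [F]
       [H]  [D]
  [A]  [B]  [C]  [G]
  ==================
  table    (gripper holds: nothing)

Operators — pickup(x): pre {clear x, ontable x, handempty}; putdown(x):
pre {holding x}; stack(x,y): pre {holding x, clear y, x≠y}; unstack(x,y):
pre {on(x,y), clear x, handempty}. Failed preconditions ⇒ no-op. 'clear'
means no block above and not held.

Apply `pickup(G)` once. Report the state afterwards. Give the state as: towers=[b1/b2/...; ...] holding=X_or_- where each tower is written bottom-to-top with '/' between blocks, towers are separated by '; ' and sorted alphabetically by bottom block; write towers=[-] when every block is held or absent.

before: towers=[A; B/H/E; C/D/F; G] holding=-
pre[pickup(G)]: clear(G) yes, ontable(G) yes, handempty yes
all met → apply pickup(G)
after:  towers=[A; B/H/E; C/D/F] holding=G

towers=[A; B/H/E; C/D/F] holding=G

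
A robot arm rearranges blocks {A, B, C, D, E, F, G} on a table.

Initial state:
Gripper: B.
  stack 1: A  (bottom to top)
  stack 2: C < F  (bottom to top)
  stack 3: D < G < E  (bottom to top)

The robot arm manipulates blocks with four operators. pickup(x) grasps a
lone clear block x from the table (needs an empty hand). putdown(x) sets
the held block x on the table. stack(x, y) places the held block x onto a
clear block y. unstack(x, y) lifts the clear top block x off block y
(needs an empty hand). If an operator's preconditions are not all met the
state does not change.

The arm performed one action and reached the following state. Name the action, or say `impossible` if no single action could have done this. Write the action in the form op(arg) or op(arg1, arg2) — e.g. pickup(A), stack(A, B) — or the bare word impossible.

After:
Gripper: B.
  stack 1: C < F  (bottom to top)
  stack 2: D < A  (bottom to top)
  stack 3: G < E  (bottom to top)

impossible

target: towers=[C/F; D/A; G/E] holding=B
        putdown(B) → towers=[A; B; C/F; D/G/E] holding=-
       stack(B, F) → towers=[A; C/F/B; D/G/E] holding=-
       stack(B, A) → towers=[A/B; C/F; D/G/E] holding=-
       stack(B, E) → towers=[A; C/F; D/G/E/B] holding=-
none of the 4 applicable actions match → impossible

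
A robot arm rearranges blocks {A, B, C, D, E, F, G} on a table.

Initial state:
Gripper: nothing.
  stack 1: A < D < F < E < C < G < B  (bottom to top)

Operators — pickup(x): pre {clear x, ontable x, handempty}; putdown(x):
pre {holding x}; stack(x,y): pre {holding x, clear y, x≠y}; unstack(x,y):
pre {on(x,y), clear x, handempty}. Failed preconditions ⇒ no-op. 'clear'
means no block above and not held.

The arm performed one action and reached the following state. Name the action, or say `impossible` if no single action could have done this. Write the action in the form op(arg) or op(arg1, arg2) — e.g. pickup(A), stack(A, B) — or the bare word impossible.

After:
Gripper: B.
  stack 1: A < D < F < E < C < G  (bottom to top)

target: towers=[A/D/F/E/C/G] holding=B
     unstack(B, G) → towers=[A/D/F/E/C/G] holding=B  ← match

unstack(B, G)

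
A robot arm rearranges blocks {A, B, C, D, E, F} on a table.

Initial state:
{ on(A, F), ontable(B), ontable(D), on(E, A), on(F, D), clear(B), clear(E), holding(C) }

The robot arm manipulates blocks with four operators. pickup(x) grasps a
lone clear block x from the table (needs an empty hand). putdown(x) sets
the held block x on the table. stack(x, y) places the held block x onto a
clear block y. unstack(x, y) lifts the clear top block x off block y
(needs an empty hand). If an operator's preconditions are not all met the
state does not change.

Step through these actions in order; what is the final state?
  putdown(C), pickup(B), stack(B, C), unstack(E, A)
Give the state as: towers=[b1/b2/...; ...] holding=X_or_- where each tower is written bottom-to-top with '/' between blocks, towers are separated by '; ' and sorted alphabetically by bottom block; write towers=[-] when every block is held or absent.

step 1 (putdown(C)): towers=[B; C; D/F/A/E] holding=-
step 2 (pickup(B)): towers=[C; D/F/A/E] holding=B
step 3 (stack(B, C)): towers=[C/B; D/F/A/E] holding=-
step 4 (unstack(E, A)): towers=[C/B; D/F/A] holding=E

towers=[C/B; D/F/A] holding=E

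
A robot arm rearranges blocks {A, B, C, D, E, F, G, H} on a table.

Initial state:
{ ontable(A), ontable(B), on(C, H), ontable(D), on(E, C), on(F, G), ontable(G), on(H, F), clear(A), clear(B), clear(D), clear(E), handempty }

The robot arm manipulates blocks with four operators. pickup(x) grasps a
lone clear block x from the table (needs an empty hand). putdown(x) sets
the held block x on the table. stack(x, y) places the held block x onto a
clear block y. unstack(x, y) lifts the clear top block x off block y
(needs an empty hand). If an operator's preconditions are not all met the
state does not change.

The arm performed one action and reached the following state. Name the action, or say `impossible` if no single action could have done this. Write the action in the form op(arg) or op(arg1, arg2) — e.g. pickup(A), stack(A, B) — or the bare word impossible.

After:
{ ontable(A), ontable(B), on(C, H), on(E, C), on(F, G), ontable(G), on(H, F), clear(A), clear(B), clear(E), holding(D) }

target: towers=[A; B; G/F/H/C/E] holding=D
         pickup(A) → towers=[B; D; G/F/H/C/E] holding=A
     unstack(E, C) → towers=[A; B; D; G/F/H/C] holding=E
         pickup(B) → towers=[A; D; G/F/H/C/E] holding=B
         pickup(D) → towers=[A; B; G/F/H/C/E] holding=D  ← match

pickup(D)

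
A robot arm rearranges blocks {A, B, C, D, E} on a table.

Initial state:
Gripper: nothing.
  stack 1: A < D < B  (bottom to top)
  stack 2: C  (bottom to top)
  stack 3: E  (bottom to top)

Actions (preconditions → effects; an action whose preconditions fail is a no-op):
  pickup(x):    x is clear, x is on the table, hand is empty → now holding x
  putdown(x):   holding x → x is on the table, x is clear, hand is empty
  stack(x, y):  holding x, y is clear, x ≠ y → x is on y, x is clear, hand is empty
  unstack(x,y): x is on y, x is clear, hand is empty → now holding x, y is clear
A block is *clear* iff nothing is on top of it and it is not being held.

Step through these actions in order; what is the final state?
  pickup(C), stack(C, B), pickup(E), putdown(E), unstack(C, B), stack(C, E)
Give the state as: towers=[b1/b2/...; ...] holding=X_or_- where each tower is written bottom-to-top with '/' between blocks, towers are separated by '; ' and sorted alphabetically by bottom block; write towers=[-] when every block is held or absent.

towers=[A/D/B; E/C] holding=-

step 1 (pickup(C)): towers=[A/D/B; E] holding=C
step 2 (stack(C, B)): towers=[A/D/B/C; E] holding=-
step 3 (pickup(E)): towers=[A/D/B/C] holding=E
step 4 (putdown(E)): towers=[A/D/B/C; E] holding=-
step 5 (unstack(C, B)): towers=[A/D/B; E] holding=C
step 6 (stack(C, E)): towers=[A/D/B; E/C] holding=-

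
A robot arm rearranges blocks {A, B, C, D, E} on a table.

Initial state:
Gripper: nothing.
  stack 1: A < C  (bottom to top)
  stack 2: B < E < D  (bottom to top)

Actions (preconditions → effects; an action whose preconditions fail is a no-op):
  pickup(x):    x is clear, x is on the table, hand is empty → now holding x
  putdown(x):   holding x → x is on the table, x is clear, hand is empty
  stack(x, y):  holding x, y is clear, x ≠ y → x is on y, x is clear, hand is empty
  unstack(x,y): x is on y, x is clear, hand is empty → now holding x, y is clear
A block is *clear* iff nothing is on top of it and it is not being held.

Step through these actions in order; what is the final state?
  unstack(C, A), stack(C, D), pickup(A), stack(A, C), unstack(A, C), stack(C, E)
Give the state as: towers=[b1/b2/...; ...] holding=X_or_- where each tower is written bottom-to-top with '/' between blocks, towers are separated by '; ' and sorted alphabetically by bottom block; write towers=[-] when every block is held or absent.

towers=[B/E/D/C] holding=A

step 1 (unstack(C, A)): towers=[A; B/E/D] holding=C
step 2 (stack(C, D)): towers=[A; B/E/D/C] holding=-
step 3 (pickup(A)): towers=[B/E/D/C] holding=A
step 4 (stack(A, C)): towers=[B/E/D/C/A] holding=-
step 5 (unstack(A, C)): towers=[B/E/D/C] holding=A
step 6 (stack(C, E)) [no-op]: towers=[B/E/D/C] holding=A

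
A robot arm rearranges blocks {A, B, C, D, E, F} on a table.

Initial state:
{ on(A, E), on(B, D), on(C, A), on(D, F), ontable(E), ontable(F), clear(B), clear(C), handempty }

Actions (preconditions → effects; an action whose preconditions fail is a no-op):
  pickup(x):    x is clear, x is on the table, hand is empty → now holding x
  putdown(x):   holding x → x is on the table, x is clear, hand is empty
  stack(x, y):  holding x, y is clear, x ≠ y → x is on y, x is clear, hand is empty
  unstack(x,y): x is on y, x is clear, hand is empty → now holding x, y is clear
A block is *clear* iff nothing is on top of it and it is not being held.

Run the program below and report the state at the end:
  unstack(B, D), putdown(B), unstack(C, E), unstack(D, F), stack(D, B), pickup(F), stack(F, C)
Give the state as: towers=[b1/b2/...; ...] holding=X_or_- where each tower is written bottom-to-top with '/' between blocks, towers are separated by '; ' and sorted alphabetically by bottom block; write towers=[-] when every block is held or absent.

towers=[B/D; E/A/C/F] holding=-

step 1 (unstack(B, D)): towers=[E/A/C; F/D] holding=B
step 2 (putdown(B)): towers=[B; E/A/C; F/D] holding=-
step 3 (unstack(C, E)) [no-op]: towers=[B; E/A/C; F/D] holding=-
step 4 (unstack(D, F)): towers=[B; E/A/C; F] holding=D
step 5 (stack(D, B)): towers=[B/D; E/A/C; F] holding=-
step 6 (pickup(F)): towers=[B/D; E/A/C] holding=F
step 7 (stack(F, C)): towers=[B/D; E/A/C/F] holding=-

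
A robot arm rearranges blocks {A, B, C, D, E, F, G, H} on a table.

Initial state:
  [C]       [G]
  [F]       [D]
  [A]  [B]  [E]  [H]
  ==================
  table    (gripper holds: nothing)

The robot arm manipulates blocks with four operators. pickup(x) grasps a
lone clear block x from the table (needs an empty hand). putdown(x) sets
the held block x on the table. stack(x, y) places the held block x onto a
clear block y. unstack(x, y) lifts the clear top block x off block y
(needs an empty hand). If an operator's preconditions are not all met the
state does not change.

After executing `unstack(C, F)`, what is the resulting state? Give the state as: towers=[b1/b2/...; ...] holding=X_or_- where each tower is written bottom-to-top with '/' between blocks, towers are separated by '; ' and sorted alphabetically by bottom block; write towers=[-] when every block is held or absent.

towers=[A/F; B; E/D/G; H] holding=C

before: towers=[A/F/C; B; E/D/G; H] holding=-
pre[unstack(C, F)]: on(C,F) ✓, clear(C) ✓, handempty ✓
all met → apply unstack(C, F)
after:  towers=[A/F; B; E/D/G; H] holding=C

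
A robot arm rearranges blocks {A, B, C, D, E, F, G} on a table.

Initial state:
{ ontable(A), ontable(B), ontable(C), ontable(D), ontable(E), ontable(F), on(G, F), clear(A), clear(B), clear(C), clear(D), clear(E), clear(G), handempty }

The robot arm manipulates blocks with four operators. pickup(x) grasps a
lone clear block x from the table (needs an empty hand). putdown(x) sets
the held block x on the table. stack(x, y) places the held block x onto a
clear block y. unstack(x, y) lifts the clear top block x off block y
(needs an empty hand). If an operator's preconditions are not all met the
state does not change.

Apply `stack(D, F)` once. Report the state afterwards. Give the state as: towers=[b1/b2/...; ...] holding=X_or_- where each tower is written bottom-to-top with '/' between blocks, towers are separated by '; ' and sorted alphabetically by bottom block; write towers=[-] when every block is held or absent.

before: towers=[A; B; C; D; E; F/G] holding=-
pre[stack(D, F)]: holding(D) no, clear(F) no, D≠F yes
holding(D), clear(F) unmet → stack(D, F) is a no-op
after:  towers=[A; B; C; D; E; F/G] holding=-

towers=[A; B; C; D; E; F/G] holding=-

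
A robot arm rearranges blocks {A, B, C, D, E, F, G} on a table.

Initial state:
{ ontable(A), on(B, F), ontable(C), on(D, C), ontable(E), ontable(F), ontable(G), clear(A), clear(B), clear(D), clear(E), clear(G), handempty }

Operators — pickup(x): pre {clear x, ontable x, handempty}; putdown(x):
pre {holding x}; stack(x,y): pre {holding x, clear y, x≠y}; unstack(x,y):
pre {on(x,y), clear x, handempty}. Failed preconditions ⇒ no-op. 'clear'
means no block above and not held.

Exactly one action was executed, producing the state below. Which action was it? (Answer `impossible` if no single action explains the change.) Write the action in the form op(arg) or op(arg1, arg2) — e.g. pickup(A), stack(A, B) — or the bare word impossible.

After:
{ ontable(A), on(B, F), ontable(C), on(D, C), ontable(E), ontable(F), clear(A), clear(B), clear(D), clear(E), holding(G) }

target: towers=[A; C/D; E; F/B] holding=G
     unstack(B, F) → towers=[A; C/D; E; F; G] holding=B
         pickup(G) → towers=[A; C/D; E; F/B] holding=G  ← match
     unstack(D, C) → towers=[A; C; E; F/B; G] holding=D
         pickup(A) → towers=[C/D; E; F/B; G] holding=A
         pickup(E) → towers=[A; C/D; F/B; G] holding=E

pickup(G)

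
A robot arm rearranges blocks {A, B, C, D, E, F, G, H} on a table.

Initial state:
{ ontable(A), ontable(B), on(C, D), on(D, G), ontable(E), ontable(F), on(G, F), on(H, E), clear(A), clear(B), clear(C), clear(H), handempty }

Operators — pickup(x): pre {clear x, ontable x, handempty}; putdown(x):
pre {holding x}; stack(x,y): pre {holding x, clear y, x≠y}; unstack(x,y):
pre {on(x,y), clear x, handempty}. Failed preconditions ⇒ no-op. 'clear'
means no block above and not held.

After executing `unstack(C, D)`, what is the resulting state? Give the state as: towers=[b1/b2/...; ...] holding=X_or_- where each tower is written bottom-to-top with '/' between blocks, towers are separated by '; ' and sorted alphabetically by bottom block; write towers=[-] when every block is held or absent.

before: towers=[A; B; E/H; F/G/D/C] holding=-
pre[unstack(C, D)]: on(C,D) ✓, clear(C) ✓, handempty ✓
all met → apply unstack(C, D)
after:  towers=[A; B; E/H; F/G/D] holding=C

towers=[A; B; E/H; F/G/D] holding=C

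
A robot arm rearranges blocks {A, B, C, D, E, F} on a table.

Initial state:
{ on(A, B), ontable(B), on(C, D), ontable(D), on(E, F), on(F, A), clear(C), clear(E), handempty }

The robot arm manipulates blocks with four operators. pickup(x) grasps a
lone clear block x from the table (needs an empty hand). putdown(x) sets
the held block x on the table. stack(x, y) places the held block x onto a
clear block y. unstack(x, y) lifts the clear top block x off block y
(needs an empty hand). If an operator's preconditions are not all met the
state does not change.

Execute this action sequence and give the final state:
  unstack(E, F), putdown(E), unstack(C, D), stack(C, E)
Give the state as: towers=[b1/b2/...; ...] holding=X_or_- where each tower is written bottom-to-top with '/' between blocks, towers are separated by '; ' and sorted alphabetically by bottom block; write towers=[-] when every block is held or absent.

towers=[B/A/F; D; E/C] holding=-

step 1 (unstack(E, F)): towers=[B/A/F; D/C] holding=E
step 2 (putdown(E)): towers=[B/A/F; D/C; E] holding=-
step 3 (unstack(C, D)): towers=[B/A/F; D; E] holding=C
step 4 (stack(C, E)): towers=[B/A/F; D; E/C] holding=-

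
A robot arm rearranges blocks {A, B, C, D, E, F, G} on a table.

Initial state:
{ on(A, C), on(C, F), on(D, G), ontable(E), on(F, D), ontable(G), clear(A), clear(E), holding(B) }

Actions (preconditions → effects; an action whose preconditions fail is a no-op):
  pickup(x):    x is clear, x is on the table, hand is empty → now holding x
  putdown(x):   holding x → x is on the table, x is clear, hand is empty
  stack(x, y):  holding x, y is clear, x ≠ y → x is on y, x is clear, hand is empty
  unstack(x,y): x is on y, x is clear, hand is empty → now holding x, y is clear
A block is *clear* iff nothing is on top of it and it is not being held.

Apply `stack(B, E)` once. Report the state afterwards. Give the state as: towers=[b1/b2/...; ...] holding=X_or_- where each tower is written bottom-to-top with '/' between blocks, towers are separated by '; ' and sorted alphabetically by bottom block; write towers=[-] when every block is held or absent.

before: towers=[E; G/D/F/C/A] holding=B
pre[stack(B, E)]: holding(B) ok, clear(E) ok, B≠E ok
all met → apply stack(B, E)
after:  towers=[E/B; G/D/F/C/A] holding=-

towers=[E/B; G/D/F/C/A] holding=-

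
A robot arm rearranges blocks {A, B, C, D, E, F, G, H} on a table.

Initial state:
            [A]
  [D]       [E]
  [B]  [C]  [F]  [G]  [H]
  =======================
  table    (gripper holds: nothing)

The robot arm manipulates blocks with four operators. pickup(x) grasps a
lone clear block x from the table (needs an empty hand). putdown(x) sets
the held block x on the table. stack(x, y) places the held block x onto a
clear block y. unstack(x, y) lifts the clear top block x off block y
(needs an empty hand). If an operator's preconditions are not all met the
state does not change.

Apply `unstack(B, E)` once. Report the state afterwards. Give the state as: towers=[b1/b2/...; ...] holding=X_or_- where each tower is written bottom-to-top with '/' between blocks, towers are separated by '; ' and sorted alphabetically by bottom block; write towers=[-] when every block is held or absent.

before: towers=[B/D; C; F/E/A; G; H] holding=-
pre[unstack(B, E)]: on(B,E) fail, clear(B) fail, handempty ok
on(B,E), clear(B) unmet → unstack(B, E) is a no-op
after:  towers=[B/D; C; F/E/A; G; H] holding=-

towers=[B/D; C; F/E/A; G; H] holding=-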